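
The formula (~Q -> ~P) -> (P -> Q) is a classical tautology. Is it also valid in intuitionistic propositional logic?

No

This is the converse of contraposition, which is not intuitionistically valid.
A Kripke countermodel: worlds u0, u1; order generated by u0 <= u1; atoms true at each world — u0:{P}; u1:{P,Q}.
u0 ||-/- (~Q -> ~P) -> (P -> Q): already at u0 itself, u0 ||- ~Q -> ~P but u0 ||-/- P -> Q.
u0 ||-/- P -> Q: already at u0 itself, u0 ||- P but u0 ||-/- Q.
u0 lacks atom Q, so u0 ||-/- Q.
So the root u0 does not force the formula.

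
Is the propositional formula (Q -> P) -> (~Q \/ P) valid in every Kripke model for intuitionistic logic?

No

This is the material-implication-as-disjunction principle, which is not intuitionistically valid.
A Kripke countermodel: worlds 0, 1; order generated by 0 <= 1; atoms true at each world — 0:{}; 1:{P,Q}.
0 ||-/- (Q -> P) -> (~Q \/ P): already at 0 itself, 0 ||- Q -> P but 0 ||-/- ~Q \/ P.
0 ||-/- ~Q \/ P: neither disjunct is forced at 0.
0 ||-/- ~Q since 1 is accessible from 0 and 1 ||- Q.
So the root 0 does not force the formula.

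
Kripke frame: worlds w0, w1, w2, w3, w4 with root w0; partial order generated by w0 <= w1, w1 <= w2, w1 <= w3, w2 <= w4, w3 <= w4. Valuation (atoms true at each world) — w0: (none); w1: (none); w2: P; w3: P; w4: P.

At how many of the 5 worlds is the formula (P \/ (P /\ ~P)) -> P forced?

5

w0: forces it.
w1: forces it.
w2: forces it.
w3: forces it.
w4: forces it.
Worlds forcing the formula: {w0, w1, w2, w3, w4}.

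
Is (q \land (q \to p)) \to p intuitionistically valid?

This is modus ponens in implicational form, which is intuitionistically derivable.
If a world forces q and q \to p, then applying the implication at that world (which is accessible from itself) gives p.

Yes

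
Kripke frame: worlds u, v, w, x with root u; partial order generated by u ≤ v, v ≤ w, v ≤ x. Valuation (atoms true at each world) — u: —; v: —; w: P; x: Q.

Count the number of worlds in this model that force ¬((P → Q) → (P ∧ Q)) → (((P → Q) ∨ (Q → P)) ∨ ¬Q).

u: forces it.
v: forces it.
w: forces it.
x: forces it.
Worlds forcing the formula: {u, v, w, x}.

4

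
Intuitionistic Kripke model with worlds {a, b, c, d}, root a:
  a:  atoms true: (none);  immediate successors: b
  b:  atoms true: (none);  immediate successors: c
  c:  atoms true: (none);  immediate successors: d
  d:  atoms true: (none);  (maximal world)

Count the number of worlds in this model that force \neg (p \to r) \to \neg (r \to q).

4

a: forces it.
b: forces it.
c: forces it.
d: forces it.
Worlds forcing the formula: {a, b, c, d}.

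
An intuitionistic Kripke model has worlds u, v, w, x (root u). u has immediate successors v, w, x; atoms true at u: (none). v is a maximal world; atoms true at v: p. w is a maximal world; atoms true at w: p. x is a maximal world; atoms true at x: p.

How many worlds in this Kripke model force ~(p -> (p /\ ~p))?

4

u: forces it.
v: forces it.
w: forces it.
x: forces it.
Worlds forcing the formula: {u, v, w, x}.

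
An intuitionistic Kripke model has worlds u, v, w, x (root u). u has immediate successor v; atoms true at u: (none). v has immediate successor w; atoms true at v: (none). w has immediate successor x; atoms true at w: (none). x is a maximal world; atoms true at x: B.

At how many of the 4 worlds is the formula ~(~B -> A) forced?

0

u: does not force it — u ||-/- ~(~B -> A) since u is accessible from u and u ||- ~B -> A.
v: does not force it — v ||-/- ~(~B -> A) since v is accessible from v and v ||- ~B -> A.
w: does not force it — w ||-/- ~(~B -> A) since w is accessible from w and w ||- ~B -> A.
x: does not force it.
Worlds forcing the formula: { }.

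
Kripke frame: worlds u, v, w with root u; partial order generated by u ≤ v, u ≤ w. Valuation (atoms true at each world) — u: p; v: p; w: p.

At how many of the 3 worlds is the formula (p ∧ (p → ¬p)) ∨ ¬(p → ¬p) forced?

u: forces it.
v: forces it.
w: forces it.
Worlds forcing the formula: {u, v, w}.

3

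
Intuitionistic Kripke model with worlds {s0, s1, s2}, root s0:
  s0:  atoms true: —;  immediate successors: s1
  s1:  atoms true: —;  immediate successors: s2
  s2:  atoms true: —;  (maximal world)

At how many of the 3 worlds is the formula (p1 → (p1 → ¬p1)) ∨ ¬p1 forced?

3

s0: forces it.
s1: forces it.
s2: forces it.
Worlds forcing the formula: {s0, s1, s2}.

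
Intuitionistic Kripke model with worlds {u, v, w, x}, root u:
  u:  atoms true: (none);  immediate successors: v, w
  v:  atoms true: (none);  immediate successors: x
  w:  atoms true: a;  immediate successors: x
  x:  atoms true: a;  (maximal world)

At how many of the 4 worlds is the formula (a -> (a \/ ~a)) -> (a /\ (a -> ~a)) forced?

u: does not force it — u ||-/- (a -> (a \/ ~a)) -> (a /\ (a -> ~a)): already at u itself, u ||- a -> (a \/ ~a) but u ||-/- a /\ (a -> ~a).
v: does not force it.
w: does not force it.
x: does not force it.
Worlds forcing the formula: { }.

0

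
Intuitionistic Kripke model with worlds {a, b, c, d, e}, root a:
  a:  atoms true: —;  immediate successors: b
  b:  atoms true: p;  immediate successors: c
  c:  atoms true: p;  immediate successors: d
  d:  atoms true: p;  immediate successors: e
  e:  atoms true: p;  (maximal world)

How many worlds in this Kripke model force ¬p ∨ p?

4

a: does not force it — a ⊮ ¬p ∨ p: neither disjunct is forced at a.
b: forces it.
c: forces it.
d: forces it.
e: forces it.
Worlds forcing the formula: {b, c, d, e}.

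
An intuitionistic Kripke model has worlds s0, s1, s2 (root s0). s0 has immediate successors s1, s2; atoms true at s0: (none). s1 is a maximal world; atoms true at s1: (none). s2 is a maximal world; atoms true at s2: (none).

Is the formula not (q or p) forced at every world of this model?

Yes

s0 forces not (q or p): no world accessible from s0 forces q or p.
Since the root s0 forces not (q or p) and forcing is persistent (monotone upward), every world forces it.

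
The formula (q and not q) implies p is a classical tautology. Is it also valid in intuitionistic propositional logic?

This is an instance of ex falso quodlibet, which is intuitionistically derivable.
No world can force both q and not q, so the antecedent q and not q is never forced and the implication holds vacuously at every world.

Yes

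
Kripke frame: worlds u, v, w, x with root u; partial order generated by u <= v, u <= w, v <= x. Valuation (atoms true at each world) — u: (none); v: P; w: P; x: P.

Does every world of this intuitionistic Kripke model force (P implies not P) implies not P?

u forces (P implies not P) implies not P vacuously: no world accessible from u forces the antecedent P implies not P.
Since the root u forces (P implies not P) implies not P and forcing is persistent (monotone upward), every world forces it.

Yes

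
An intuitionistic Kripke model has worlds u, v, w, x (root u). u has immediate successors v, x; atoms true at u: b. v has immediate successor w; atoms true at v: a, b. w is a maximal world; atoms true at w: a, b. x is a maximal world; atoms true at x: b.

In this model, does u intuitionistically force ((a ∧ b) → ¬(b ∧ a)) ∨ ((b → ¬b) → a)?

u ⊩ ((a ∧ b) → ¬(b ∧ a)) ∨ ((b → ¬b) → a) via the disjunct (b → ¬b) → a.

Yes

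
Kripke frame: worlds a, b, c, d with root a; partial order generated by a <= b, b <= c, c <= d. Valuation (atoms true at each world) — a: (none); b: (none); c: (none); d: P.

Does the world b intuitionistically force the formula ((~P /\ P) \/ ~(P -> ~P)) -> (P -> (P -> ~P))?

No

b ||-/- ((~P /\ P) \/ ~(P -> ~P)) -> (P -> (P -> ~P)): already at b itself, b ||- (~P /\ P) \/ ~(P -> ~P) but b ||-/- P -> (P -> ~P).
b ||-/- P -> (P -> ~P): at the accessible world d, d ||- P but d ||-/- P -> ~P.
d ||-/- P -> ~P: already at d itself, d ||- P but d ||-/- ~P.
d ||-/- ~P since d is accessible from d and d ||- P.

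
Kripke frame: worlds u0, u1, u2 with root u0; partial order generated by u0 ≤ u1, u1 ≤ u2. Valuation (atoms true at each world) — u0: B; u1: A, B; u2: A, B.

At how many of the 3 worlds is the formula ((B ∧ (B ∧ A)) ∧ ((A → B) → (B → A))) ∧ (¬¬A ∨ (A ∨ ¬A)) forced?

u0: does not force it — u0 ⊮ ((B ∧ (B ∧ A)) ∧ ((A → B) → (B → A))) ∧ (¬¬A ∨ (A ∨ ¬A)) since u0 fails (B ∧ (B ∧ A)) ∧ ((A → B) → (B → A)).
u1: forces it.
u2: forces it.
Worlds forcing the formula: {u1, u2}.

2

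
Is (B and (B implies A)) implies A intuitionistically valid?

This is modus ponens in implicational form, which is intuitionistically derivable.
If a world forces B and B implies A, then applying the implication at that world (which is accessible from itself) gives A.

Yes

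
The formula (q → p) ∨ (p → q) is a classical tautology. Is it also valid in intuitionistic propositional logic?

No

This is the Gödel–Dummett linearity axiom, which is not intuitionistically valid.
A Kripke countermodel: worlds u0, u1, u2; order generated by u0 ≤ u1, u0 ≤ u2; atoms true at each world — u0:{}; u1:{q}; u2:{p}.
u0 ⊮ (q → p) ∨ (p → q): neither disjunct is forced at u0.
u0 ⊮ q → p: at the accessible world u1, u1 ⊩ q but u1 ⊮ p.
u1 lacks atom p, so u1 ⊮ p.
So the root u0 does not force the formula.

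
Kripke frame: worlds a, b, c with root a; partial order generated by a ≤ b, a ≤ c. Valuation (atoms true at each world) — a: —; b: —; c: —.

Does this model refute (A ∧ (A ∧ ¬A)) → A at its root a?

No

a ⊩ (A ∧ (A ∧ ¬A)) → A vacuously: no world accessible from a forces the antecedent A ∧ (A ∧ ¬A).
So the root a forces (A ∧ (A ∧ ¬A)) → A; the model is not a countermodel.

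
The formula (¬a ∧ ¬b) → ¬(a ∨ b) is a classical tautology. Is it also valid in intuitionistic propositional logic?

Yes

This is a constructively valid De Morgan direction (conjunction of negations to negated disjunction), which is intuitionistically derivable.
If both ¬a and ¬b hold at a world, no accessible world forces a or forces b, so none forces a ∨ b.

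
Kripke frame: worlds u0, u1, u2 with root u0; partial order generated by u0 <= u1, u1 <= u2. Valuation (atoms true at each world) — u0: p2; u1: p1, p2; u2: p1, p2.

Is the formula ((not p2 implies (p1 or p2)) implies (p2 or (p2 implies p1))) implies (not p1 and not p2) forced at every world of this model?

Not every world: u0 does not force ((not p2 implies (p1 or p2)) implies (p2 or (p2 implies p1))) implies (not p1 and not p2).
u0 does not force ((not p2 implies (p1 or p2)) implies (p2 or (p2 implies p1))) implies (not p1 and not p2): already at u0 itself, u0 forces (not p2 implies (p1 or p2)) implies (p2 or (p2 implies p1)) but u0 does not force not p1 and not p2.
u0 does not force not p1 and not p2 since u0 fails not p1.

No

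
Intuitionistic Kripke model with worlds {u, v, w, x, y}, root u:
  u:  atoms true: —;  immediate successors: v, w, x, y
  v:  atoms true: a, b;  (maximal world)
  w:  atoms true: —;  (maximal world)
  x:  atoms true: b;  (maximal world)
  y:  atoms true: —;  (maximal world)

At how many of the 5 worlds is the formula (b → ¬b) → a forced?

2

u: does not force it — u ⊮ (b → ¬b) → a: at the accessible world w, w ⊩ b → ¬b but w ⊮ a.
v: forces it.
w: does not force it — w ⊮ (b → ¬b) → a: already at w itself, w ⊩ b → ¬b but w ⊮ a.
x: forces it.
y: does not force it.
Worlds forcing the formula: {v, x}.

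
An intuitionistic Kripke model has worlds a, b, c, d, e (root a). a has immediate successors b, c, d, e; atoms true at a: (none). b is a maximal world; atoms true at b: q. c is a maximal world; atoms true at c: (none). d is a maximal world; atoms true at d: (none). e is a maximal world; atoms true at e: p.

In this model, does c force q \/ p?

No

c ||-/- q \/ p: neither disjunct is forced at c.
c lacks atom q, so c ||-/- q.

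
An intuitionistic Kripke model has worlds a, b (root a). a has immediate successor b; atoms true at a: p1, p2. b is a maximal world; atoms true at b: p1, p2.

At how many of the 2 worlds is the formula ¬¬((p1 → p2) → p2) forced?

a: forces it.
b: forces it.
Worlds forcing the formula: {a, b}.

2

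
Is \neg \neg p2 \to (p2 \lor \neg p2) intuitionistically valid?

No

This is a variant of double-negation elimination (deriving excluded middle from double negation), which is not intuitionistically valid.
A Kripke countermodel: worlds 0, 1; order generated by 0 \le 1; atoms true at each world — 0:{}; 1:{p2}.
0 \nVdash \neg \neg p2 \to (p2 \lor \neg p2): already at 0 itself, 0 \Vdash \neg \neg p2 but 0 \nVdash p2 \lor \neg p2.
0 \nVdash p2 \lor \neg p2: neither disjunct is forced at 0.
0 lacks atom p2, so 0 \nVdash p2.
So the root 0 does not force the formula.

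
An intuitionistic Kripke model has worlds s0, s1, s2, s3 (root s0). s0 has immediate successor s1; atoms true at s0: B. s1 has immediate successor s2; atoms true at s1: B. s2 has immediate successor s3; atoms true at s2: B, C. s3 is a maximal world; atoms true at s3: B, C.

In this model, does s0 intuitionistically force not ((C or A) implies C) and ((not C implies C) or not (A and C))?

s0 does not force not ((C or A) implies C) and ((not C implies C) or not (A and C)) since s0 fails not ((C or A) implies C).

No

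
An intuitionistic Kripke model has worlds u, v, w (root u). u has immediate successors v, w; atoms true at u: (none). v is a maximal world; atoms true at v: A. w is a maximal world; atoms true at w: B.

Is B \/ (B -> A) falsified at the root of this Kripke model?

u ||-/- B \/ (B -> A): neither disjunct is forced at u.
u lacks atom B, so u ||-/- B.
So the root u does not force B \/ (B -> A); the model is a countermodel.

Yes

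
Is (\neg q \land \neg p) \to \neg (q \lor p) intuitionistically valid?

This is a constructively valid De Morgan direction (conjunction of negations to negated disjunction), which is intuitionistically derivable.
If both \neg q and \neg p hold at a world, no accessible world forces q or forces p, so none forces q \lor p.

Yes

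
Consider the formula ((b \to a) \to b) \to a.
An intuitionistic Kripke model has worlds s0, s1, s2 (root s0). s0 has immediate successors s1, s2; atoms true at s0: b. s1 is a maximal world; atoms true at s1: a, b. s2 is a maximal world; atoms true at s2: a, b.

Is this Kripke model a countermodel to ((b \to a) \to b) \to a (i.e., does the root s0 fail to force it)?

Yes

s0 \nVdash ((b \to a) \to b) \to a: already at s0 itself, s0 \Vdash (b \to a) \to b but s0 \nVdash a.
s0 lacks atom a, so s0 \nVdash a.
So the root s0 does not force ((b \to a) \to b) \to a; the model is a countermodel.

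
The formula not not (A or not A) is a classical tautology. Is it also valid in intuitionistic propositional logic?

This is the double negation of excluded middle, which is intuitionistically derivable.
Assuming not (A or not A): from A we'd get A or not A, so not A; but then A or not A again — contradiction. Hence not not (A or not A).

Yes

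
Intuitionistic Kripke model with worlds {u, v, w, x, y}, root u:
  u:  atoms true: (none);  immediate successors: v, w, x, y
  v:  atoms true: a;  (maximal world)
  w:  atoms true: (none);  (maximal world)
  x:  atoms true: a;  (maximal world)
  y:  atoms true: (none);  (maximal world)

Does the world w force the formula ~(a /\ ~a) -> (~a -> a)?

w ||-/- ~(a /\ ~a) -> (~a -> a): already at w itself, w ||- ~(a /\ ~a) but w ||-/- ~a -> a.
w ||-/- ~a -> a: already at w itself, w ||- ~a but w ||-/- a.
w lacks atom a, so w ||-/- a.

No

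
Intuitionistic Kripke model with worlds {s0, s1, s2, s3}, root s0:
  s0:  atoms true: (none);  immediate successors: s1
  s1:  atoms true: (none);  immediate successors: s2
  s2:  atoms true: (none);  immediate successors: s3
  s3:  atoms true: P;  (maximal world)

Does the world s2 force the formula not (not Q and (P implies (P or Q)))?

s2 does not force not (not Q and (P implies (P or Q))) since s2 is accessible from s2 and s2 forces not Q and (P implies (P or Q)).
s2 forces not Q and (P implies (P or Q)) since s2 forces both conjuncts.

No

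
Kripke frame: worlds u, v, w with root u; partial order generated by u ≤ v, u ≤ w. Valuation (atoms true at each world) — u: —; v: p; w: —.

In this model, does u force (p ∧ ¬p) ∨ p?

u ⊮ (p ∧ ¬p) ∨ p: neither disjunct is forced at u.
u ⊮ p ∧ ¬p since u fails p.

No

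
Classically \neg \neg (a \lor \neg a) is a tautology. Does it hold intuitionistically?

This is the double negation of excluded middle, which is intuitionistically derivable.
Assuming \neg (a \lor \neg a): from a we'd get a \lor \neg a, so \neg a; but then a \lor \neg a again — contradiction. Hence \neg \neg (a \lor \neg a).

Yes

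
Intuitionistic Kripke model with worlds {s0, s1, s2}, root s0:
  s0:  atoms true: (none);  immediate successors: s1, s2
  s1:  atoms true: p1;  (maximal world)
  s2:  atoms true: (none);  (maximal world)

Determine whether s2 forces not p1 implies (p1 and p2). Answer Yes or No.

s2 does not force not p1 implies (p1 and p2): already at s2 itself, s2 forces not p1 but s2 does not force p1 and p2.
s2 does not force p1 and p2 since s2 fails p1.

No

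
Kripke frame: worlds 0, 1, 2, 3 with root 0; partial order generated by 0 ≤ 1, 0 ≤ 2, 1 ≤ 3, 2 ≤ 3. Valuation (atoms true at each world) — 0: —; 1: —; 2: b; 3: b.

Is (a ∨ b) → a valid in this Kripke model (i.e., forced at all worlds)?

Not every world: 0 ⊮ (a ∨ b) → a.
0 ⊮ (a ∨ b) → a: at the accessible world 2, 2 ⊩ a ∨ b but 2 ⊮ a.
2 lacks atom a, so 2 ⊮ a.

No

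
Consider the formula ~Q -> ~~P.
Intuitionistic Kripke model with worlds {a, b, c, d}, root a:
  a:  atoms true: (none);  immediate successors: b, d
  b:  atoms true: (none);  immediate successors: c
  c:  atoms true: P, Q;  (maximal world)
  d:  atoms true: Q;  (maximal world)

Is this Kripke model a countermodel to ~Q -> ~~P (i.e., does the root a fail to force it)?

a ||- ~Q -> ~~P vacuously: no world accessible from a forces the antecedent ~Q.
So the root a forces ~Q -> ~~P; the model is not a countermodel.

No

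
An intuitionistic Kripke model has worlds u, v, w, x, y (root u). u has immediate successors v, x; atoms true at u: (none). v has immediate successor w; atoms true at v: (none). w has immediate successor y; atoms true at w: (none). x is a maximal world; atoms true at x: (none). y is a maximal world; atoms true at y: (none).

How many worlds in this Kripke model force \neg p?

u: forces it.
v: forces it.
w: forces it.
x: forces it.
y: forces it.
Worlds forcing the formula: {u, v, w, x, y}.

5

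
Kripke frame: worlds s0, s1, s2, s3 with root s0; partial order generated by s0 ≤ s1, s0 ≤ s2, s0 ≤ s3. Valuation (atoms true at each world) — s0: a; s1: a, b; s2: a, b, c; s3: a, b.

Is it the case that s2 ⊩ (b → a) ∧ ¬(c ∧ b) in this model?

No

s2 ⊮ (b → a) ∧ ¬(c ∧ b) since s2 fails ¬(c ∧ b).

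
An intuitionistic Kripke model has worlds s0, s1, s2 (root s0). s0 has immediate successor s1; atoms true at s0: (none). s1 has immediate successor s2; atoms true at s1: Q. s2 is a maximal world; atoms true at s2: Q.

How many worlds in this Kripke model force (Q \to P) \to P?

3

s0: forces it.
s1: forces it.
s2: forces it.
Worlds forcing the formula: {s0, s1, s2}.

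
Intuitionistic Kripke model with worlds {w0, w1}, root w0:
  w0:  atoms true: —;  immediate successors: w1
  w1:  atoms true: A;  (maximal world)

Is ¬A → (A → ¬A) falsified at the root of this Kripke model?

No

w0 ⊩ ¬A → (A → ¬A) vacuously: no world accessible from w0 forces the antecedent ¬A.
So the root w0 forces ¬A → (A → ¬A); the model is not a countermodel.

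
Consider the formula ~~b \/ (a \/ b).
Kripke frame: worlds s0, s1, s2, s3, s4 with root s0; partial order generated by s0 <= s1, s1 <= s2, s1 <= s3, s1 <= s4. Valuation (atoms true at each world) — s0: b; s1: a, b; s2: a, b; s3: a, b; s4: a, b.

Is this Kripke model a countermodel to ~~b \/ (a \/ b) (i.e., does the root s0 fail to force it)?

No

s0 ||- ~~b \/ (a \/ b) via the disjunct ~~b.
So the root s0 forces ~~b \/ (a \/ b); the model is not a countermodel.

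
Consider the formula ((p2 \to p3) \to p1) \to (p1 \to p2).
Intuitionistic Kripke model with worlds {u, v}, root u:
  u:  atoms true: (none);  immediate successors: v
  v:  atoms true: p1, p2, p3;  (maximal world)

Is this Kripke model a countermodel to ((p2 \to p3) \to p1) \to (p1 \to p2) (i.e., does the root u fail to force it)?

No

u \Vdash ((p2 \to p3) \to p1) \to (p1 \to p2): every world accessible from u that forces (p2 \to p3) \to p1 (namely v) also forces p1 \to p2.
So the root u forces ((p2 \to p3) \to p1) \to (p1 \to p2); the model is not a countermodel.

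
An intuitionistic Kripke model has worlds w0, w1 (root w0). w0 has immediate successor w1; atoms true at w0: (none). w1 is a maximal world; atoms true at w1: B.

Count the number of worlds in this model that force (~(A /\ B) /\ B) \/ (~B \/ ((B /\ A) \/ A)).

1

w0: does not force it — w0 ||-/- (~(A /\ B) /\ B) \/ (~B \/ ((B /\ A) \/ A)): neither disjunct is forced at w0.
w1: forces it.
Worlds forcing the formula: {w1}.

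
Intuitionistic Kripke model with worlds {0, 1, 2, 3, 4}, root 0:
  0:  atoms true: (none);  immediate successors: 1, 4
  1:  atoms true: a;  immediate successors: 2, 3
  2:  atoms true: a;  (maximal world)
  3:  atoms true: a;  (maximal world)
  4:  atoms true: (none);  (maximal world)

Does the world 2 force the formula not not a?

Yes

2 forces not not a: no world accessible from 2 forces not a.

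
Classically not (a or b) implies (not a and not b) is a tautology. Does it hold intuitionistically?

This is a constructively valid De Morgan direction (negated disjunction to conjunction of negations), which is intuitionistically derivable.
From not (a or b): if a held then a or b would, contradiction — so not a; similarly not b.

Yes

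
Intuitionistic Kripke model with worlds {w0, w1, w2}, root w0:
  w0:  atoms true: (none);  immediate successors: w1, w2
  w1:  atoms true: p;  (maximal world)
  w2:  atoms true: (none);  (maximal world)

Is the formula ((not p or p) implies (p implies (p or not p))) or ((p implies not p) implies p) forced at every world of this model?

w0 forces ((not p or p) implies (p implies (p or not p))) or ((p implies not p) implies p) via the disjunct (not p or p) implies (p implies (p or not p)).
Since the root w0 forces ((not p or p) implies (p implies (p or not p))) or ((p implies not p) implies p) and forcing is persistent (monotone upward), every world forces it.

Yes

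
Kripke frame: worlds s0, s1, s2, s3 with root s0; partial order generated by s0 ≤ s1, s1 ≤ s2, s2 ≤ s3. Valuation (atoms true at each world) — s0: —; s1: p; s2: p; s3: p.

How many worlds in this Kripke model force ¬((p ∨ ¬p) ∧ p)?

s0: does not force it — s0 ⊮ ¬((p ∨ ¬p) ∧ p) since s1 is accessible from s0 and s1 ⊩ (p ∨ ¬p) ∧ p.
s1: does not force it.
s2: does not force it.
s3: does not force it.
Worlds forcing the formula: { }.

0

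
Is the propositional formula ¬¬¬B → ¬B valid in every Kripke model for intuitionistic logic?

This is triple-negation reduction, which is intuitionistically derivable.
Assume ¬¬¬B and suppose B. Then ¬¬B (double-negation introduction), contradicting ¬¬¬B. So ¬B.

Yes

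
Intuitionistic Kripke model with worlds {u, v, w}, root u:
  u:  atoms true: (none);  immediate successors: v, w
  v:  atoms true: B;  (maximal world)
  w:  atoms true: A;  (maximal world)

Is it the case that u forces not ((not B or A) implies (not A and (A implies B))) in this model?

No

u does not force not ((not B or A) implies (not A and (A implies B))) since v is accessible from u and v forces (not B or A) implies (not A and (A implies B)).
v forces (not B or A) implies (not A and (A implies B)) vacuously: no world accessible from v forces the antecedent not B or A.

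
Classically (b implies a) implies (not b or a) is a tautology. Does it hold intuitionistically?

No

This is the material-implication-as-disjunction principle, which is not intuitionistically valid.
A Kripke countermodel: worlds w0, w1; order generated by w0 <= w1; atoms true at each world — w0:{}; w1:{a,b}.
w0 does not force (b implies a) implies (not b or a): already at w0 itself, w0 forces b implies a but w0 does not force not b or a.
w0 does not force not b or a: neither disjunct is forced at w0.
w0 does not force not b since w1 is accessible from w0 and w1 forces b.
So the root w0 does not force the formula.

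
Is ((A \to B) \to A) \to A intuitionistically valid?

No

This is Peirce's law, which is not intuitionistically valid.
A Kripke countermodel: worlds u0, u1; order generated by u0 \le u1; atoms true at each world — u0:{}; u1:{A}.
u0 \nVdash ((A \to B) \to A) \to A: already at u0 itself, u0 \Vdash (A \to B) \to A but u0 \nVdash A.
u0 lacks atom A, so u0 \nVdash A.
So the root u0 does not force the formula.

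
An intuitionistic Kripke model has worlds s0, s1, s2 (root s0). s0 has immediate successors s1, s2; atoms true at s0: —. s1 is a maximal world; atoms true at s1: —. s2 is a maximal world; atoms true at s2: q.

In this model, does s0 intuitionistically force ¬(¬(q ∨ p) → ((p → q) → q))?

No

s0 ⊮ ¬(¬(q ∨ p) → ((p → q) → q)) since s2 is accessible from s0 and s2 ⊩ ¬(q ∨ p) → ((p → q) → q).
s2 ⊩ ¬(q ∨ p) → ((p → q) → q) vacuously: no world accessible from s2 forces the antecedent ¬(q ∨ p).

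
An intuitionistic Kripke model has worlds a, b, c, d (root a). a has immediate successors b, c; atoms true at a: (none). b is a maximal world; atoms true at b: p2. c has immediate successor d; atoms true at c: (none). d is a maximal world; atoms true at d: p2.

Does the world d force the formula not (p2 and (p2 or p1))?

No

d does not force not (p2 and (p2 or p1)) since d is accessible from d and d forces p2 and (p2 or p1).
d forces p2 and (p2 or p1) since d forces both conjuncts.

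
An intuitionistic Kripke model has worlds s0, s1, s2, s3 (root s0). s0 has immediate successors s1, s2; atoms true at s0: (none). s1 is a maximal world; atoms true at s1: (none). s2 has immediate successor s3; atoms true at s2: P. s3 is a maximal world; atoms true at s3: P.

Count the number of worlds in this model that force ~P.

s0: does not force it — s0 ||-/- ~P since s2 is accessible from s0 and s2 ||- P.
s1: forces it.
s2: does not force it — s2 ||-/- ~P since s2 is accessible from s2 and s2 ||- P.
s3: does not force it — s3 ||-/- ~P since s3 is accessible from s3 and s3 ||- P.
Worlds forcing the formula: {s1}.

1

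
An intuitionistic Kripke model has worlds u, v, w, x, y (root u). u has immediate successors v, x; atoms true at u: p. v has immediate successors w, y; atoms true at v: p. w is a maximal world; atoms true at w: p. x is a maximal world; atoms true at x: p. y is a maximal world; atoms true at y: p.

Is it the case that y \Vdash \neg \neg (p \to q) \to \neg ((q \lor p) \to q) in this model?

Yes

y \Vdash \neg \neg (p \to q) \to \neg ((q \lor p) \to q) vacuously: no world accessible from y forces the antecedent \neg \neg (p \to q).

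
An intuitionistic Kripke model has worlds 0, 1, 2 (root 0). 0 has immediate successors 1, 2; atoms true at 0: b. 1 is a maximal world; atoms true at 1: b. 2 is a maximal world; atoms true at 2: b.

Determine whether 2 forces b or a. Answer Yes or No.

2 forces b or a via the disjunct b.

Yes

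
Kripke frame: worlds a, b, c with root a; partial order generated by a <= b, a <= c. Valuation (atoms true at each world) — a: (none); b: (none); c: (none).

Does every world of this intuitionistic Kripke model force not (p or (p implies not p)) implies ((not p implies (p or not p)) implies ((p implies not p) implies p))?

a forces not (p or (p implies not p)) implies ((not p implies (p or not p)) implies ((p implies not p) implies p)) vacuously: no world accessible from a forces the antecedent not (p or (p implies not p)).
Since the root a forces not (p or (p implies not p)) implies ((not p implies (p or not p)) implies ((p implies not p) implies p)) and forcing is persistent (monotone upward), every world forces it.

Yes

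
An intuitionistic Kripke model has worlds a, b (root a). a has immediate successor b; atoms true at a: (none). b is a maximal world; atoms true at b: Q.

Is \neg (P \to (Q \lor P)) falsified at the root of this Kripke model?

Yes

a \nVdash \neg (P \to (Q \lor P)) since a is accessible from a and a \Vdash P \to (Q \lor P).
a \Vdash P \to (Q \lor P) vacuously: no world accessible from a forces the antecedent P.
So the root a does not force \neg (P \to (Q \lor P)); the model is a countermodel.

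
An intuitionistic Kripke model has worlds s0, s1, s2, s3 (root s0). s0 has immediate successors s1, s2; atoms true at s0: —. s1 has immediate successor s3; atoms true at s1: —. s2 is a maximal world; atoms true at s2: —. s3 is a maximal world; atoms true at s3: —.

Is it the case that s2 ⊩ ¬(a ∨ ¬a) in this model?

No

s2 ⊮ ¬(a ∨ ¬a) since s2 is accessible from s2 and s2 ⊩ a ∨ ¬a.
s2 ⊩ a ∨ ¬a via the disjunct ¬a.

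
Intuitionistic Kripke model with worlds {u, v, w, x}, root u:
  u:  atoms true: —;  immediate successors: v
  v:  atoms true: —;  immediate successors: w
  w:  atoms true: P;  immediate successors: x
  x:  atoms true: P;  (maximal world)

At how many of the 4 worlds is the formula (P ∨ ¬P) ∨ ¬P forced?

2

u: does not force it — u ⊮ (P ∨ ¬P) ∨ ¬P: neither disjunct is forced at u.
v: does not force it.
w: forces it.
x: forces it.
Worlds forcing the formula: {w, x}.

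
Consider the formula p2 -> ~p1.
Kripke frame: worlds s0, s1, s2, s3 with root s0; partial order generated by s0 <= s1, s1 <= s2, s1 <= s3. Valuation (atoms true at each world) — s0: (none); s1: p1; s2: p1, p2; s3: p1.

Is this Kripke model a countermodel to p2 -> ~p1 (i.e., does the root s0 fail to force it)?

s0 ||-/- p2 -> ~p1: at the accessible world s2, s2 ||- p2 but s2 ||-/- ~p1.
s2 ||-/- ~p1 since s2 is accessible from s2 and s2 ||- p1.
So the root s0 does not force p2 -> ~p1; the model is a countermodel.

Yes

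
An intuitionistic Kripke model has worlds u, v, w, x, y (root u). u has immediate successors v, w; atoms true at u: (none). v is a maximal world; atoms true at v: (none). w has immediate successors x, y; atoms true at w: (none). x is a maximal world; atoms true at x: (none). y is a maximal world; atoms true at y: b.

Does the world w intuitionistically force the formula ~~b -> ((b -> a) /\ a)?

w ||-/- ~~b -> ((b -> a) /\ a): at the accessible world y, y ||- ~~b but y ||-/- (b -> a) /\ a.
y ||-/- (b -> a) /\ a since y fails b -> a.

No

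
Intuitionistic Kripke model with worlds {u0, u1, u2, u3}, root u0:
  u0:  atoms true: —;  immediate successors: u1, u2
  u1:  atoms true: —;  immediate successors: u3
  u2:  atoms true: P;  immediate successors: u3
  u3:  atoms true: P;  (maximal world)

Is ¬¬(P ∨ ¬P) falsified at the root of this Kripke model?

u0 ⊩ ¬¬(P ∨ ¬P): no world accessible from u0 forces ¬(P ∨ ¬P).
So the root u0 forces ¬¬(P ∨ ¬P); the model is not a countermodel.

No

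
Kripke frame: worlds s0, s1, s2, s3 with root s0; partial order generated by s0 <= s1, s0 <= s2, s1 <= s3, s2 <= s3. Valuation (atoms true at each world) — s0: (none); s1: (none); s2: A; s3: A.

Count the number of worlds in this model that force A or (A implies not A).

s0: does not force it — s0 does not force A or (A implies not A): neither disjunct is forced at s0.
s1: does not force it.
s2: forces it.
s3: forces it.
Worlds forcing the formula: {s2, s3}.

2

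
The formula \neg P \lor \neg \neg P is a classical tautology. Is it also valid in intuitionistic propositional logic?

This is the weak law of excluded middle, which is not intuitionistically valid.
A Kripke countermodel: worlds 0, 1, 2; order generated by 0 \le 1, 0 \le 2; atoms true at each world — 0:{}; 1:{P}; 2:{}.
0 \nVdash \neg P \lor \neg \neg P: neither disjunct is forced at 0.
0 \nVdash \neg P since 1 is accessible from 0 and 1 \Vdash P.
So the root 0 does not force the formula.

No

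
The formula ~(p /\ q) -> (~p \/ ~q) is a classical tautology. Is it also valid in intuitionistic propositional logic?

No

This is the constructively invalid direction of De Morgan's law for conjunction, which is not intuitionistically valid.
A Kripke countermodel: worlds w0, w1, w2; order generated by w0 <= w1, w0 <= w2; atoms true at each world — w0:{}; w1:{p}; w2:{q}.
w0 ||-/- ~(p /\ q) -> (~p \/ ~q): already at w0 itself, w0 ||- ~(p /\ q) but w0 ||-/- ~p \/ ~q.
w0 ||-/- ~p \/ ~q: neither disjunct is forced at w0.
w0 ||-/- ~p since w1 is accessible from w0 and w1 ||- p.
So the root w0 does not force the formula.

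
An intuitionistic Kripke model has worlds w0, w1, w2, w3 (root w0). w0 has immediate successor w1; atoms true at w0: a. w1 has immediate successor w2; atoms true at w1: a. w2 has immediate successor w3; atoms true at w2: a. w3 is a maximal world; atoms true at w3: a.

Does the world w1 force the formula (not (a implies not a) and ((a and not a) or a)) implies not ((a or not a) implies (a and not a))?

Yes

w1 forces (not (a implies not a) and ((a and not a) or a)) implies not ((a or not a) implies (a and not a)): every world accessible from w1 that forces not (a implies not a) and ((a and not a) or a) (namely w1, w2, w3) also forces not ((a or not a) implies (a and not a)).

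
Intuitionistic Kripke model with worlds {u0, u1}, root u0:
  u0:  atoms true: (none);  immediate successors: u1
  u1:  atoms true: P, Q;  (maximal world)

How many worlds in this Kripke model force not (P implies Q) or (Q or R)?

u0: does not force it — u0 does not force not (P implies Q) or (Q or R): neither disjunct is forced at u0.
u1: forces it.
Worlds forcing the formula: {u1}.

1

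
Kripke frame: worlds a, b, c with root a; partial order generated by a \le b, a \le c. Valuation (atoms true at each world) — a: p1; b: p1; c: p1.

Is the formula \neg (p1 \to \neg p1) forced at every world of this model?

Yes

a \Vdash \neg (p1 \to \neg p1): no world accessible from a forces p1 \to \neg p1.
Since the root a forces \neg (p1 \to \neg p1) and forcing is persistent (monotone upward), every world forces it.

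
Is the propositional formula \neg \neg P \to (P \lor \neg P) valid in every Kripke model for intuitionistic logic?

This is a variant of double-negation elimination (deriving excluded middle from double negation), which is not intuitionistically valid.
A Kripke countermodel: worlds 0, 1; order generated by 0 \le 1; atoms true at each world — 0:{}; 1:{P}.
0 \nVdash \neg \neg P \to (P \lor \neg P): already at 0 itself, 0 \Vdash \neg \neg P but 0 \nVdash P \lor \neg P.
0 \nVdash P \lor \neg P: neither disjunct is forced at 0.
0 lacks atom P, so 0 \nVdash P.
So the root 0 does not force the formula.

No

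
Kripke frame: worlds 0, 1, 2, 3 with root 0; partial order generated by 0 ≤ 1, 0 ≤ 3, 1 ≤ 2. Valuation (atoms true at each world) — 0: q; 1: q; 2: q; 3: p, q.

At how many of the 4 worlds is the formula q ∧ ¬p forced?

0: does not force it — 0 ⊮ q ∧ ¬p since 0 fails ¬p.
1: forces it.
2: forces it.
3: does not force it — 3 ⊮ q ∧ ¬p since 3 fails ¬p.
Worlds forcing the formula: {1, 2}.

2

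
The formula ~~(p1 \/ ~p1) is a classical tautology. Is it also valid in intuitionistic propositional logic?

This is the double negation of excluded middle, which is intuitionistically derivable.
Assuming ~(p1 \/ ~p1): from p1 we'd get p1 \/ ~p1, so ~p1; but then p1 \/ ~p1 again — contradiction. Hence ~~(p1 \/ ~p1).

Yes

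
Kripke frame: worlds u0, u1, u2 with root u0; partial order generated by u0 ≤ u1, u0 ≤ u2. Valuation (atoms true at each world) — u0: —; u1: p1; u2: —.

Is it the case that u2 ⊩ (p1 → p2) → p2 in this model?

u2 ⊮ (p1 → p2) → p2: already at u2 itself, u2 ⊩ p1 → p2 but u2 ⊮ p2.
u2 lacks atom p2, so u2 ⊮ p2.

No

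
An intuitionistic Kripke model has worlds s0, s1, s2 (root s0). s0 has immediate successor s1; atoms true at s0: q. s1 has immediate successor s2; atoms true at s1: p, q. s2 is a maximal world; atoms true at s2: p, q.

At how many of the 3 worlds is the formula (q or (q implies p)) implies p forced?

s0: does not force it — s0 does not force (q or (q implies p)) implies p: already at s0 itself, s0 forces q or (q implies p) but s0 does not force p.
s1: forces it.
s2: forces it.
Worlds forcing the formula: {s1, s2}.

2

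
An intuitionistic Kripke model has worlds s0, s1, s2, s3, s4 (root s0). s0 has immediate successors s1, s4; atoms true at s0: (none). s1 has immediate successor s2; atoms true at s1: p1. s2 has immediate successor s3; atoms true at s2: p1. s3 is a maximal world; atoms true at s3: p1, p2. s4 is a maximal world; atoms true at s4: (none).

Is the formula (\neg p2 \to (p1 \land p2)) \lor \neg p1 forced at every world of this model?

Not every world: s0 \nVdash (\neg p2 \to (p1 \land p2)) \lor \neg p1.
s0 \nVdash (\neg p2 \to (p1 \land p2)) \lor \neg p1: neither disjunct is forced at s0.
s0 \nVdash \neg p2 \to (p1 \land p2): at the accessible world s4, s4 \Vdash \neg p2 but s4 \nVdash p1 \land p2.

No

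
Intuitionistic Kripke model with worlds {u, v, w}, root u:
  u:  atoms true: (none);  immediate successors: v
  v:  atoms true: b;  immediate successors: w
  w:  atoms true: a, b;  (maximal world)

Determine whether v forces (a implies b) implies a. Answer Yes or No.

v does not force (a implies b) implies a: already at v itself, v forces a implies b but v does not force a.
v lacks atom a, so v does not force a.

No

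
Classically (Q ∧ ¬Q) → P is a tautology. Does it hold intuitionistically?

This is an instance of ex falso quodlibet, which is intuitionistically derivable.
No world can force both Q and ¬Q, so the antecedent Q ∧ ¬Q is never forced and the implication holds vacuously at every world.

Yes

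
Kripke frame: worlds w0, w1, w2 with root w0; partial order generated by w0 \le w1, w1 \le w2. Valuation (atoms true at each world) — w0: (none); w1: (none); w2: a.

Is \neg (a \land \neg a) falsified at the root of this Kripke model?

No

w0 \Vdash \neg (a \land \neg a): no world accessible from w0 forces a \land \neg a.
So the root w0 forces \neg (a \land \neg a); the model is not a countermodel.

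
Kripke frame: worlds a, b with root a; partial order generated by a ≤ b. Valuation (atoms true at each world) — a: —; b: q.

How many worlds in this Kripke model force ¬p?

a: forces it.
b: forces it.
Worlds forcing the formula: {a, b}.

2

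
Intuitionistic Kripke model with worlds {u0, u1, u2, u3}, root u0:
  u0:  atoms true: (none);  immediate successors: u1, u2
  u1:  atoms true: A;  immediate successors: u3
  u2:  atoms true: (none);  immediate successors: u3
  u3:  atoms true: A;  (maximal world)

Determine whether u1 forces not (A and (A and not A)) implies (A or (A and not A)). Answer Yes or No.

u1 forces not (A and (A and not A)) implies (A or (A and not A)): every world accessible from u1 that forces not (A and (A and not A)) (namely u1, u3) also forces A or (A and not A).

Yes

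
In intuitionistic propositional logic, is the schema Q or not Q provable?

This is the law of excluded middle, which is not intuitionistically valid.
A Kripke countermodel: worlds s0, s1; order generated by s0 <= s1; atoms true at each world — s0:{}; s1:{Q}.
s0 does not force Q or not Q: neither disjunct is forced at s0.
s0 lacks atom Q, so s0 does not force Q.
So the root s0 does not force the formula.

No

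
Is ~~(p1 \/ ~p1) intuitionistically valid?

Yes

This is the double negation of excluded middle, which is intuitionistically derivable.
Assuming ~(p1 \/ ~p1): from p1 we'd get p1 \/ ~p1, so ~p1; but then p1 \/ ~p1 again — contradiction. Hence ~~(p1 \/ ~p1).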